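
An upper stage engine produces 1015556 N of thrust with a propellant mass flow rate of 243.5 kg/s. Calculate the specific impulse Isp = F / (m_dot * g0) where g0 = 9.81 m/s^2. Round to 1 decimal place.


Step 1: m_dot * g0 = 243.5 * 9.81 = 2388.74
Step 2: Isp = 1015556 / 2388.74 = 425.1 s

425.1


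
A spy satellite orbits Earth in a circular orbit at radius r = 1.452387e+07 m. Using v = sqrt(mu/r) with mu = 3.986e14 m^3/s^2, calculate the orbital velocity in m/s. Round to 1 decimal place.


Step 1: mu / r = 3.986e14 / 1.452387e+07 = 27444475.8869
Step 2: v = sqrt(27444475.8869) = 5238.7 m/s

5238.7


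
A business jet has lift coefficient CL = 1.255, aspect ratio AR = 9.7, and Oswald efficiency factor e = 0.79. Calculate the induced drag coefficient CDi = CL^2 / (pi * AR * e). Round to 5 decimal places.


Step 1: CL^2 = 1.255^2 = 1.575025
Step 2: pi * AR * e = 3.14159 * 9.7 * 0.79 = 24.074025
Step 3: CDi = 1.575025 / 24.074025 = 0.06542

0.06542


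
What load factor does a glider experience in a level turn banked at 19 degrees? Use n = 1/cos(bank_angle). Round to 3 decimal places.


Step 1: Convert 19 degrees to radians = 0.331613
Step 2: cos(19 deg) = 0.945519
Step 3: n = 1 / 0.945519 = 1.058

1.058


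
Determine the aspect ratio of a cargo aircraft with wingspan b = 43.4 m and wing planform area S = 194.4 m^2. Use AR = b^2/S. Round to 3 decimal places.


Step 1: b^2 = 43.4^2 = 1883.56
Step 2: AR = 1883.56 / 194.4 = 9.689

9.689


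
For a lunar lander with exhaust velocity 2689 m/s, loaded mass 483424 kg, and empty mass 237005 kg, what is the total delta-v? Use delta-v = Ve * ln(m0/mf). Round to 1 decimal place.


Step 1: Mass ratio m0/mf = 483424 / 237005 = 2.039721
Step 2: ln(2.039721) = 0.712813
Step 3: delta-v = 2689 * 0.712813 = 1916.8 m/s

1916.8


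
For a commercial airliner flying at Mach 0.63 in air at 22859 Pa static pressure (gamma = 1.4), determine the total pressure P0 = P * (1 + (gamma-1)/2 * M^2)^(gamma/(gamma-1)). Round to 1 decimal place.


Step 1: (gamma-1)/2 * M^2 = 0.2 * 0.3969 = 0.07938
Step 2: 1 + 0.07938 = 1.07938
Step 3: Exponent gamma/(gamma-1) = 3.5
Step 4: P0 = 22859 * 1.07938^3.5 = 29865.3 Pa

29865.3


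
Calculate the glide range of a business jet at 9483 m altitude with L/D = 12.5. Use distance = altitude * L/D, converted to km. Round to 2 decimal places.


Step 1: Glide distance = altitude * L/D = 9483 * 12.5 = 118537.5 m
Step 2: Convert to km: 118537.5 / 1000 = 118.54 km

118.54


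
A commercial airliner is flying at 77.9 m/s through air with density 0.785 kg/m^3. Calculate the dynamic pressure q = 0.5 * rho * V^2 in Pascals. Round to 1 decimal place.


Step 1: V^2 = 77.9^2 = 6068.41
Step 2: q = 0.5 * 0.785 * 6068.41
Step 3: q = 2381.9 Pa

2381.9


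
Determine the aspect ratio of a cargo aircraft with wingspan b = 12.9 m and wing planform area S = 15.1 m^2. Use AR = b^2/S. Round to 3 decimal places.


Step 1: b^2 = 12.9^2 = 166.41
Step 2: AR = 166.41 / 15.1 = 11.021

11.021


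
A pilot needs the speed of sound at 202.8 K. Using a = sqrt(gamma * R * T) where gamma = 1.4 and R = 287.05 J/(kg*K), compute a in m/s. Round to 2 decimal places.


Step 1: gamma * R * T = 1.4 * 287.05 * 202.8 = 81499.236
Step 2: a = sqrt(81499.236) = 285.48 m/s

285.48


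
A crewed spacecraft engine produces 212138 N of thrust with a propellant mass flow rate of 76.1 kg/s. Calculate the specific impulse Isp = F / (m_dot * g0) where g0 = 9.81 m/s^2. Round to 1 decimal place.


Step 1: m_dot * g0 = 76.1 * 9.81 = 746.54
Step 2: Isp = 212138 / 746.54 = 284.2 s

284.2


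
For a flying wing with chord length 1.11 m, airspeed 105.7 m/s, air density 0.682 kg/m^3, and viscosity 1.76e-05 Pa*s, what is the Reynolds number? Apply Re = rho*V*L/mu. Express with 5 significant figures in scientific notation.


Step 1: Numerator = rho * V * L = 0.682 * 105.7 * 1.11 = 80.017014
Step 2: Re = 80.017014 / 1.76e-05
Step 3: Re = 4.5464e+06

4.5464e+06


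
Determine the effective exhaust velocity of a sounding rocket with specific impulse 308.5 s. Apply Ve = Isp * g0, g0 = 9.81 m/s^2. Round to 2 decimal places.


Step 1: Ve = Isp * g0 = 308.5 * 9.81
Step 2: Ve = 3026.39 m/s

3026.39


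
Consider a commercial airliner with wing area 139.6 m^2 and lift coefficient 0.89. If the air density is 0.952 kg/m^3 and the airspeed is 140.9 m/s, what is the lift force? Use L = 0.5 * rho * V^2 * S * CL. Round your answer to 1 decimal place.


Step 1: Calculate dynamic pressure q = 0.5 * 0.952 * 140.9^2 = 0.5 * 0.952 * 19852.81 = 9449.9376 Pa
Step 2: Multiply by wing area and lift coefficient: L = 9449.9376 * 139.6 * 0.89
Step 3: L = 1319211.2834 * 0.89 = 1174098.0 N

1174098.0


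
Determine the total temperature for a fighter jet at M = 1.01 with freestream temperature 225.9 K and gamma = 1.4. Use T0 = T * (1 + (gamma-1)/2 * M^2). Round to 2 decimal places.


Step 1: (gamma-1)/2 = 0.2
Step 2: M^2 = 1.0201
Step 3: 1 + 0.2 * 1.0201 = 1.20402
Step 4: T0 = 225.9 * 1.20402 = 271.99 K

271.99


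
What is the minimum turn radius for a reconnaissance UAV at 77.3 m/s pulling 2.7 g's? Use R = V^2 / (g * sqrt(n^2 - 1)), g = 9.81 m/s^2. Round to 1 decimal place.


Step 1: V^2 = 77.3^2 = 5975.29
Step 2: n^2 - 1 = 2.7^2 - 1 = 6.29
Step 3: sqrt(6.29) = 2.507987
Step 4: R = 5975.29 / (9.81 * 2.507987) = 242.9 m

242.9


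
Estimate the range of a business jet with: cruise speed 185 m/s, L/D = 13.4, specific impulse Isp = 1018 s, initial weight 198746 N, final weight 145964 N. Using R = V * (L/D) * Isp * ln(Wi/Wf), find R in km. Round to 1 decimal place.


Step 1: Coefficient = V * (L/D) * Isp = 185 * 13.4 * 1018 = 2523622.0 m
Step 2: Wi/Wf = 198746 / 145964 = 1.36161
Step 3: ln(1.36161) = 0.308668
Step 4: R = 2523622.0 * 0.308668 = 778960.4 m = 779.0 km

779.0


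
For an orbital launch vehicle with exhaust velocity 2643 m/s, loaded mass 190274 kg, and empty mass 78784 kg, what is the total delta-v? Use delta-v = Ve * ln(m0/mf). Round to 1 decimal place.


Step 1: Mass ratio m0/mf = 190274 / 78784 = 2.415135
Step 2: ln(2.415135) = 0.881755
Step 3: delta-v = 2643 * 0.881755 = 2330.5 m/s

2330.5


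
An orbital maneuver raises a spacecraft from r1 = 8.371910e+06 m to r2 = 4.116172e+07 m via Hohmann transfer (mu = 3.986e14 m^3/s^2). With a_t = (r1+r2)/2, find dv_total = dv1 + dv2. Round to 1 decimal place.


Step 1: Transfer semi-major axis a_t = (8.371910e+06 + 4.116172e+07) / 2 = 2.476682e+07 m
Step 2: v1 (circular at r1) = sqrt(mu/r1) = 6900.12 m/s
Step 3: v_t1 = sqrt(mu*(2/r1 - 1/a_t)) = 8895.45 m/s
Step 4: dv1 = |8895.45 - 6900.12| = 1995.34 m/s
Step 5: v2 (circular at r2) = 3111.87 m/s, v_t2 = 1809.25 m/s
Step 6: dv2 = |3111.87 - 1809.25| = 1302.62 m/s
Step 7: Total delta-v = 1995.34 + 1302.62 = 3298.0 m/s

3298.0


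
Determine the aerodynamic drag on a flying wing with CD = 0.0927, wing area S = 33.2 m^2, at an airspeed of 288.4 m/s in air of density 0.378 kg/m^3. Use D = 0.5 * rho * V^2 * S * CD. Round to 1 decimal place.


Step 1: Dynamic pressure q = 0.5 * 0.378 * 288.4^2 = 15719.9918 Pa
Step 2: Drag D = q * S * CD = 15719.9918 * 33.2 * 0.0927
Step 3: D = 48380.5 N

48380.5


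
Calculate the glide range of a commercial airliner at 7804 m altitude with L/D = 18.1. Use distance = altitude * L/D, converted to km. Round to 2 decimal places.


Step 1: Glide distance = altitude * L/D = 7804 * 18.1 = 141252.4 m
Step 2: Convert to km: 141252.4 / 1000 = 141.25 km

141.25


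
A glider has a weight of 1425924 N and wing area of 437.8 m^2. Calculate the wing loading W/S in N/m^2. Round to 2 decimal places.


Step 1: Wing loading = W / S = 1425924 / 437.8
Step 2: Wing loading = 3257.02 N/m^2

3257.02


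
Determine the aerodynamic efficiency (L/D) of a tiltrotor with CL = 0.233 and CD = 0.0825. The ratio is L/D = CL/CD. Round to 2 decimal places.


Step 1: L/D = CL / CD = 0.233 / 0.0825
Step 2: L/D = 2.82

2.82


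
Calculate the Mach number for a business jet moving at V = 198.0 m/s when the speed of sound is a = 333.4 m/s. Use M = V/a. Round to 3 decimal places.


Step 1: M = V / a = 198.0 / 333.4
Step 2: M = 0.594

0.594


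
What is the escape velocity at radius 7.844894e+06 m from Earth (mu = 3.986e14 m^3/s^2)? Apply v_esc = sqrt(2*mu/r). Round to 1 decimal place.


Step 1: 2*mu/r = 2 * 3.986e14 / 7.844894e+06 = 101620238.5909
Step 2: v_esc = sqrt(101620238.5909) = 10080.7 m/s

10080.7


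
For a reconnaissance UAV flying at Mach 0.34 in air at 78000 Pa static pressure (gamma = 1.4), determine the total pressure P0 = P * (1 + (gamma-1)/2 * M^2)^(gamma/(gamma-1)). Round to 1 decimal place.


Step 1: (gamma-1)/2 * M^2 = 0.2 * 0.1156 = 0.02312
Step 2: 1 + 0.02312 = 1.02312
Step 3: Exponent gamma/(gamma-1) = 3.5
Step 4: P0 = 78000 * 1.02312^3.5 = 84496.3 Pa

84496.3


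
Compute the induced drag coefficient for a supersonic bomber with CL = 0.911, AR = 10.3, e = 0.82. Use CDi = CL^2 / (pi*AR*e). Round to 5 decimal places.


Step 1: CL^2 = 0.911^2 = 0.829921
Step 2: pi * AR * e = 3.14159 * 10.3 * 0.82 = 26.533892
Step 3: CDi = 0.829921 / 26.533892 = 0.03128

0.03128


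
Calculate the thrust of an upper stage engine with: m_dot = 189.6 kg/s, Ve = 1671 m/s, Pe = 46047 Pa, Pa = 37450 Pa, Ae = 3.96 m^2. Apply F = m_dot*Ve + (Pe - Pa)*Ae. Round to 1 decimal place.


Step 1: Momentum thrust = m_dot * Ve = 189.6 * 1671 = 316821.6 N
Step 2: Pressure thrust = (Pe - Pa) * Ae = (46047 - 37450) * 3.96 = 34044.12 N
Step 3: Total thrust F = 316821.6 + 34044.12 = 350865.7 N

350865.7


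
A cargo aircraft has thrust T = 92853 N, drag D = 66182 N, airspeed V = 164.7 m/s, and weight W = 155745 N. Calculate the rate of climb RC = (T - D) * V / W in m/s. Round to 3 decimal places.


Step 1: Excess thrust = T - D = 92853 - 66182 = 26671 N
Step 2: Excess power = 26671 * 164.7 = 4392713.7 W
Step 3: RC = 4392713.7 / 155745 = 28.205 m/s

28.205


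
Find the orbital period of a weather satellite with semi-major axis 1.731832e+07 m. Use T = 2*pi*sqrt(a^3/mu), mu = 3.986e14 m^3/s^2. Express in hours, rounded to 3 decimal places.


Step 1: a^3 / mu = 5.194183e+21 / 3.986e14 = 1.303107e+07
Step 2: sqrt(1.303107e+07) = 3609.857 s
Step 3: T = 2*pi * 3609.857 = 22681.4 s
Step 4: T in hours = 22681.4 / 3600 = 6.300 hours

6.300


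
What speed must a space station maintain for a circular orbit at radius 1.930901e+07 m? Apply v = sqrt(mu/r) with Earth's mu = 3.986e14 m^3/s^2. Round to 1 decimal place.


Step 1: mu / r = 3.986e14 / 1.930901e+07 = 20643212.6764
Step 2: v = sqrt(20643212.6764) = 4543.5 m/s

4543.5


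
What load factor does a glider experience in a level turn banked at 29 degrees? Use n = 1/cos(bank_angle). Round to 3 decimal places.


Step 1: Convert 29 degrees to radians = 0.506145
Step 2: cos(29 deg) = 0.87462
Step 3: n = 1 / 0.87462 = 1.143

1.143


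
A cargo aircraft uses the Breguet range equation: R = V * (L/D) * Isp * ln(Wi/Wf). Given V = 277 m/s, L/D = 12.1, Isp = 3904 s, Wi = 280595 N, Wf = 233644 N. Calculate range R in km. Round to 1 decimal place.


Step 1: Coefficient = V * (L/D) * Isp = 277 * 12.1 * 3904 = 13085036.8 m
Step 2: Wi/Wf = 280595 / 233644 = 1.200951
Step 3: ln(1.200951) = 0.183114
Step 4: R = 13085036.8 * 0.183114 = 2396050.3 m = 2396.1 km

2396.1


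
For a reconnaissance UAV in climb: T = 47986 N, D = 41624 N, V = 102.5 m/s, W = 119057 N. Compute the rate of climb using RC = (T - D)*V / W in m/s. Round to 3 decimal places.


Step 1: Excess thrust = T - D = 47986 - 41624 = 6362 N
Step 2: Excess power = 6362 * 102.5 = 652105.0 W
Step 3: RC = 652105.0 / 119057 = 5.477 m/s

5.477


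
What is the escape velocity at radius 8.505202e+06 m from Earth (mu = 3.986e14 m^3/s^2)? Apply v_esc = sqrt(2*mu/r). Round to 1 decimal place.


Step 1: 2*mu/r = 2 * 3.986e14 / 8.505202e+06 = 93730872.0005
Step 2: v_esc = sqrt(93730872.0005) = 9681.5 m/s

9681.5


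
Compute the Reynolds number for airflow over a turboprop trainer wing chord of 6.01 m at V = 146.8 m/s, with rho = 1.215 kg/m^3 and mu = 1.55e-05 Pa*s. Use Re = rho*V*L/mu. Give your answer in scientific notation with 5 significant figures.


Step 1: Numerator = rho * V * L = 1.215 * 146.8 * 6.01 = 1071.95562
Step 2: Re = 1071.95562 / 1.55e-05
Step 3: Re = 6.9158e+07

6.9158e+07


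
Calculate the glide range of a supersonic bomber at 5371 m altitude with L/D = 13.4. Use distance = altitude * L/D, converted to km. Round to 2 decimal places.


Step 1: Glide distance = altitude * L/D = 5371 * 13.4 = 71971.4 m
Step 2: Convert to km: 71971.4 / 1000 = 71.97 km

71.97


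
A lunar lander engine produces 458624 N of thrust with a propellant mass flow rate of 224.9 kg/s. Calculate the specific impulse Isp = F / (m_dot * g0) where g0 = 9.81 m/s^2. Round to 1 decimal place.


Step 1: m_dot * g0 = 224.9 * 9.81 = 2206.27
Step 2: Isp = 458624 / 2206.27 = 207.9 s

207.9


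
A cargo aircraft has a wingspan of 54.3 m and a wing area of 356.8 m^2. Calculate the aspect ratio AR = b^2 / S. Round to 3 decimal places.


Step 1: b^2 = 54.3^2 = 2948.49
Step 2: AR = 2948.49 / 356.8 = 8.264

8.264


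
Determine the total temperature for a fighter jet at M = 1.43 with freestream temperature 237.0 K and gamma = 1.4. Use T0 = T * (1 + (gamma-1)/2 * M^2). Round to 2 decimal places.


Step 1: (gamma-1)/2 = 0.2
Step 2: M^2 = 2.0449
Step 3: 1 + 0.2 * 2.0449 = 1.40898
Step 4: T0 = 237.0 * 1.40898 = 333.93 K

333.93


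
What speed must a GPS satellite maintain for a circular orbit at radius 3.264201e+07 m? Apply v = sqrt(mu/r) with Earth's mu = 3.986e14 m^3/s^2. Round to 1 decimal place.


Step 1: mu / r = 3.986e14 / 3.264201e+07 = 12211257.8239
Step 2: v = sqrt(12211257.8239) = 3494.5 m/s

3494.5


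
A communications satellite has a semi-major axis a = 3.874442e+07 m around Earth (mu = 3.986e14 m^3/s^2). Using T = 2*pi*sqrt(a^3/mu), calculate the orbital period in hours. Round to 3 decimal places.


Step 1: a^3 / mu = 5.816041e+22 / 3.986e14 = 1.459117e+08
Step 2: sqrt(1.459117e+08) = 12079.3927 s
Step 3: T = 2*pi * 12079.3927 = 75897.06 s
Step 4: T in hours = 75897.06 / 3600 = 21.083 hours

21.083


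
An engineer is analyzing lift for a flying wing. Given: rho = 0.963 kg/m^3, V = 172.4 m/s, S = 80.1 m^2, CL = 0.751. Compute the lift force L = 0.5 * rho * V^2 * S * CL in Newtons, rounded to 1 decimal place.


Step 1: Calculate dynamic pressure q = 0.5 * 0.963 * 172.4^2 = 0.5 * 0.963 * 29721.76 = 14311.0274 Pa
Step 2: Multiply by wing area and lift coefficient: L = 14311.0274 * 80.1 * 0.751
Step 3: L = 1146313.2979 * 0.751 = 860881.3 N

860881.3


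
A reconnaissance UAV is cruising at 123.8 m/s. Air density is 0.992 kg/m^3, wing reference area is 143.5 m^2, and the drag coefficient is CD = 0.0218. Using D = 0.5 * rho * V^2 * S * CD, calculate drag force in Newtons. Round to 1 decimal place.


Step 1: Dynamic pressure q = 0.5 * 0.992 * 123.8^2 = 7601.9142 Pa
Step 2: Drag D = q * S * CD = 7601.9142 * 143.5 * 0.0218
Step 3: D = 23781.1 N

23781.1


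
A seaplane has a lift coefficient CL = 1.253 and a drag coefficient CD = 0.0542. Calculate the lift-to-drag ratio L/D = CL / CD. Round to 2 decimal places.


Step 1: L/D = CL / CD = 1.253 / 0.0542
Step 2: L/D = 23.12

23.12


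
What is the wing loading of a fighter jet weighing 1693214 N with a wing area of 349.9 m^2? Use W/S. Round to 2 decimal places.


Step 1: Wing loading = W / S = 1693214 / 349.9
Step 2: Wing loading = 4839.14 N/m^2

4839.14


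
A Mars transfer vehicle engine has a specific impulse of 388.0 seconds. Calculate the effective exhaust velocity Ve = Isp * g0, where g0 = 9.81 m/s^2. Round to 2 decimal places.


Step 1: Ve = Isp * g0 = 388.0 * 9.81
Step 2: Ve = 3806.28 m/s

3806.28


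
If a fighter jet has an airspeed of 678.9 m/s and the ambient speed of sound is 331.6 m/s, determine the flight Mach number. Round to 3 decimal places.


Step 1: M = V / a = 678.9 / 331.6
Step 2: M = 2.047

2.047


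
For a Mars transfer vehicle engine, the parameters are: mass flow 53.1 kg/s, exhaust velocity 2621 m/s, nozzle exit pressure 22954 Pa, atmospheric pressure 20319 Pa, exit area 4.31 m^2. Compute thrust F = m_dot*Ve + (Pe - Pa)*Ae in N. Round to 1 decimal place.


Step 1: Momentum thrust = m_dot * Ve = 53.1 * 2621 = 139175.1 N
Step 2: Pressure thrust = (Pe - Pa) * Ae = (22954 - 20319) * 4.31 = 11356.85 N
Step 3: Total thrust F = 139175.1 + 11356.85 = 150532.0 N

150532.0


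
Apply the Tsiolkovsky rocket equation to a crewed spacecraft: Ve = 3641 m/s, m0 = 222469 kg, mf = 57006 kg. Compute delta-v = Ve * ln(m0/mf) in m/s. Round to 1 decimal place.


Step 1: Mass ratio m0/mf = 222469 / 57006 = 3.902554
Step 2: ln(3.902554) = 1.361631
Step 3: delta-v = 3641 * 1.361631 = 4957.7 m/s

4957.7


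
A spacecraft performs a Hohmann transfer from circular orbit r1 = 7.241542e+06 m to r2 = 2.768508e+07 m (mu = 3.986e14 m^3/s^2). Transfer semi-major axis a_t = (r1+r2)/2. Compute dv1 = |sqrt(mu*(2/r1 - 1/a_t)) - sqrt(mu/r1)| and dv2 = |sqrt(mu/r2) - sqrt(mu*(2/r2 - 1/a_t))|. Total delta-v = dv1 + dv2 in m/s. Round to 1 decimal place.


Step 1: Transfer semi-major axis a_t = (7.241542e+06 + 2.768508e+07) / 2 = 1.746331e+07 m
Step 2: v1 (circular at r1) = sqrt(mu/r1) = 7419.13 m/s
Step 3: v_t1 = sqrt(mu*(2/r1 - 1/a_t)) = 9341.42 m/s
Step 4: dv1 = |9341.42 - 7419.13| = 1922.28 m/s
Step 5: v2 (circular at r2) = 3794.42 m/s, v_t2 = 2443.42 m/s
Step 6: dv2 = |3794.42 - 2443.42| = 1351.0 m/s
Step 7: Total delta-v = 1922.28 + 1351.0 = 3273.3 m/s

3273.3


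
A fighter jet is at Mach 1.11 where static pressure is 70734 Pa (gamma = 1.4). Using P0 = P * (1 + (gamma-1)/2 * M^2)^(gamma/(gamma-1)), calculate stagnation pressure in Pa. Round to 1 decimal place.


Step 1: (gamma-1)/2 * M^2 = 0.2 * 1.2321 = 0.24642
Step 2: 1 + 0.24642 = 1.24642
Step 3: Exponent gamma/(gamma-1) = 3.5
Step 4: P0 = 70734 * 1.24642^3.5 = 152916.3 Pa

152916.3


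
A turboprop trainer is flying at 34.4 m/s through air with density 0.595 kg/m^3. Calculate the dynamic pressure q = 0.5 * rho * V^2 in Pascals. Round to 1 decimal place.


Step 1: V^2 = 34.4^2 = 1183.36
Step 2: q = 0.5 * 0.595 * 1183.36
Step 3: q = 352.0 Pa

352.0


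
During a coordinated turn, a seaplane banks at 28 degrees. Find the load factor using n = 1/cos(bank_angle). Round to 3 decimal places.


Step 1: Convert 28 degrees to radians = 0.488692
Step 2: cos(28 deg) = 0.882948
Step 3: n = 1 / 0.882948 = 1.133

1.133


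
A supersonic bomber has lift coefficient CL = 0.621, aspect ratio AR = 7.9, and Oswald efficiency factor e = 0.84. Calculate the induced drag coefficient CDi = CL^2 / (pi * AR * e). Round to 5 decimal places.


Step 1: CL^2 = 0.621^2 = 0.385641
Step 2: pi * AR * e = 3.14159 * 7.9 * 0.84 = 20.847609
Step 3: CDi = 0.385641 / 20.847609 = 0.01850

0.01850


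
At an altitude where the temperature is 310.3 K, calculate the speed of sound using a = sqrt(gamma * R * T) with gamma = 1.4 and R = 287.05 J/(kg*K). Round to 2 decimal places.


Step 1: gamma * R * T = 1.4 * 287.05 * 310.3 = 124700.261
Step 2: a = sqrt(124700.261) = 353.13 m/s

353.13


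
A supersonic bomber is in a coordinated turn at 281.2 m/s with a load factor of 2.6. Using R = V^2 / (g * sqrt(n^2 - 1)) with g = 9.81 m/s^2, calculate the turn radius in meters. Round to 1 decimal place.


Step 1: V^2 = 281.2^2 = 79073.44
Step 2: n^2 - 1 = 2.6^2 - 1 = 5.76
Step 3: sqrt(5.76) = 2.4
Step 4: R = 79073.44 / (9.81 * 2.4) = 3358.5 m

3358.5


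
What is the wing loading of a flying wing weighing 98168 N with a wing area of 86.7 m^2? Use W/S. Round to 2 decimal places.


Step 1: Wing loading = W / S = 98168 / 86.7
Step 2: Wing loading = 1132.27 N/m^2

1132.27


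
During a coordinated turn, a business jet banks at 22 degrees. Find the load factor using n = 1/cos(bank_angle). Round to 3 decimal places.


Step 1: Convert 22 degrees to radians = 0.383972
Step 2: cos(22 deg) = 0.927184
Step 3: n = 1 / 0.927184 = 1.079

1.079


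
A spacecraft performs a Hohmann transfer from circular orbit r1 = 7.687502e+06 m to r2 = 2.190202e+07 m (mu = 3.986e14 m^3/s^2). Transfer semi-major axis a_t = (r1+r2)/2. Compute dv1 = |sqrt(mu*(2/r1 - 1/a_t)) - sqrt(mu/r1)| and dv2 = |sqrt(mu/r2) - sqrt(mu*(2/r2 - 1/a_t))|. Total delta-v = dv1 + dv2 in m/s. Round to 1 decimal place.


Step 1: Transfer semi-major axis a_t = (7.687502e+06 + 2.190202e+07) / 2 = 1.479476e+07 m
Step 2: v1 (circular at r1) = sqrt(mu/r1) = 7200.72 m/s
Step 3: v_t1 = sqrt(mu*(2/r1 - 1/a_t)) = 8761.21 m/s
Step 4: dv1 = |8761.21 - 7200.72| = 1560.49 m/s
Step 5: v2 (circular at r2) = 4266.06 m/s, v_t2 = 3075.14 m/s
Step 6: dv2 = |4266.06 - 3075.14| = 1190.91 m/s
Step 7: Total delta-v = 1560.49 + 1190.91 = 2751.4 m/s

2751.4


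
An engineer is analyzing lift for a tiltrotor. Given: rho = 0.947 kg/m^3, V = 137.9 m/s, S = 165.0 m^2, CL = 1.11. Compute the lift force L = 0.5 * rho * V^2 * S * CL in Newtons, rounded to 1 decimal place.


Step 1: Calculate dynamic pressure q = 0.5 * 0.947 * 137.9^2 = 0.5 * 0.947 * 19016.41 = 9004.2701 Pa
Step 2: Multiply by wing area and lift coefficient: L = 9004.2701 * 165.0 * 1.11
Step 3: L = 1485704.5723 * 1.11 = 1649132.1 N

1649132.1


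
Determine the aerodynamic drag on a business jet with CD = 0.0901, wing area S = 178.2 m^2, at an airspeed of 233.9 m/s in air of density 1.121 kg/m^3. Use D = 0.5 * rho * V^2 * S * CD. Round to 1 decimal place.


Step 1: Dynamic pressure q = 0.5 * 1.121 * 233.9^2 = 30664.5122 Pa
Step 2: Drag D = q * S * CD = 30664.5122 * 178.2 * 0.0901
Step 3: D = 492343.9 N

492343.9


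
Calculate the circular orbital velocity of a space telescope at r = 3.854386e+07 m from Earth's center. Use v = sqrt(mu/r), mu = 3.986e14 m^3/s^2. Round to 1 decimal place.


Step 1: mu / r = 3.986e14 / 3.854386e+07 = 10341465.5408
Step 2: v = sqrt(10341465.5408) = 3215.8 m/s

3215.8


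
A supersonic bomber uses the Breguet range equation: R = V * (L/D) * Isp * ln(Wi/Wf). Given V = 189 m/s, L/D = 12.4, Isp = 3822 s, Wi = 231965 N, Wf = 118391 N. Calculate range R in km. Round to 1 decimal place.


Step 1: Coefficient = V * (L/D) * Isp = 189 * 12.4 * 3822 = 8957239.2 m
Step 2: Wi/Wf = 231965 / 118391 = 1.959313
Step 3: ln(1.959313) = 0.672594
Step 4: R = 8957239.2 * 0.672594 = 6024583.5 m = 6024.6 km

6024.6


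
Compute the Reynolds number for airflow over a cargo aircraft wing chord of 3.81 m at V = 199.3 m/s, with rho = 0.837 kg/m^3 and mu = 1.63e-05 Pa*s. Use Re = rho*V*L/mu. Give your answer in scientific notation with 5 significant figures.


Step 1: Numerator = rho * V * L = 0.837 * 199.3 * 3.81 = 635.561721
Step 2: Re = 635.561721 / 1.63e-05
Step 3: Re = 3.8992e+07

3.8992e+07


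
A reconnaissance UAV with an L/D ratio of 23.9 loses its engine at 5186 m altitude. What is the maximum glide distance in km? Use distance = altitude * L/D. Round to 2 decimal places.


Step 1: Glide distance = altitude * L/D = 5186 * 23.9 = 123945.4 m
Step 2: Convert to km: 123945.4 / 1000 = 123.95 km

123.95


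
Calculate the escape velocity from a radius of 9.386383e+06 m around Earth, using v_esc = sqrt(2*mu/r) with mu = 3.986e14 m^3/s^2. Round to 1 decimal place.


Step 1: 2*mu/r = 2 * 3.986e14 / 9.386383e+06 = 84931543.9185
Step 2: v_esc = sqrt(84931543.9185) = 9215.8 m/s

9215.8


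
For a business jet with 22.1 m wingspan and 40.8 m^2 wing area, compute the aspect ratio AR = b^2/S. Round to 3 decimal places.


Step 1: b^2 = 22.1^2 = 488.41
Step 2: AR = 488.41 / 40.8 = 11.971

11.971


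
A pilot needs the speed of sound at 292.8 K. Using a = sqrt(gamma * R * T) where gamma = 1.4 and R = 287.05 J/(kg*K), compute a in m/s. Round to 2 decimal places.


Step 1: gamma * R * T = 1.4 * 287.05 * 292.8 = 117667.536
Step 2: a = sqrt(117667.536) = 343.03 m/s

343.03


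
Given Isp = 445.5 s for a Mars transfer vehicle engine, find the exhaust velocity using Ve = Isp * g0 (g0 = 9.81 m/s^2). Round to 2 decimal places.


Step 1: Ve = Isp * g0 = 445.5 * 9.81
Step 2: Ve = 4370.36 m/s

4370.36


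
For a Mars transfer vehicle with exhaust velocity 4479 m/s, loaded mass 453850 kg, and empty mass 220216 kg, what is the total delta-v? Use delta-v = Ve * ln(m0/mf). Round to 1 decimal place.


Step 1: Mass ratio m0/mf = 453850 / 220216 = 2.060931
Step 2: ln(2.060931) = 0.723158
Step 3: delta-v = 4479 * 0.723158 = 3239.0 m/s

3239.0


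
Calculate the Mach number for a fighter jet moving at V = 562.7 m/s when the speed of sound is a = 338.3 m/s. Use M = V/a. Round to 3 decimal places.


Step 1: M = V / a = 562.7 / 338.3
Step 2: M = 1.663

1.663


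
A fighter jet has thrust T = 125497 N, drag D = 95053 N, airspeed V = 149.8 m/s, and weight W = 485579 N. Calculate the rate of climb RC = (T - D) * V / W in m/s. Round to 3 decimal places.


Step 1: Excess thrust = T - D = 125497 - 95053 = 30444 N
Step 2: Excess power = 30444 * 149.8 = 4560511.2 W
Step 3: RC = 4560511.2 / 485579 = 9.392 m/s

9.392


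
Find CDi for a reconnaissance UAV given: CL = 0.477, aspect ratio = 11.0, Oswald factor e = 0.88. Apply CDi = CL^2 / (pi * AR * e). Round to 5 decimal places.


Step 1: CL^2 = 0.477^2 = 0.227529
Step 2: pi * AR * e = 3.14159 * 11.0 * 0.88 = 30.410617
Step 3: CDi = 0.227529 / 30.410617 = 0.00748

0.00748


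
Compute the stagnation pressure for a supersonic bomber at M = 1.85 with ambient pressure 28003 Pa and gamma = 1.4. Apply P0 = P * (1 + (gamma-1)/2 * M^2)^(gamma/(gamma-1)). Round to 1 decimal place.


Step 1: (gamma-1)/2 * M^2 = 0.2 * 3.4225 = 0.6845
Step 2: 1 + 0.6845 = 1.6845
Step 3: Exponent gamma/(gamma-1) = 3.5
Step 4: P0 = 28003 * 1.6845^3.5 = 173721.3 Pa

173721.3


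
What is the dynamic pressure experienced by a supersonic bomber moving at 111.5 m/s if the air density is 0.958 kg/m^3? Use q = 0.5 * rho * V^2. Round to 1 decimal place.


Step 1: V^2 = 111.5^2 = 12432.25
Step 2: q = 0.5 * 0.958 * 12432.25
Step 3: q = 5955.0 Pa

5955.0


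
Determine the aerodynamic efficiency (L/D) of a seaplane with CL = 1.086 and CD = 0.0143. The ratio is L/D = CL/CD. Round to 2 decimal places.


Step 1: L/D = CL / CD = 1.086 / 0.0143
Step 2: L/D = 75.94

75.94


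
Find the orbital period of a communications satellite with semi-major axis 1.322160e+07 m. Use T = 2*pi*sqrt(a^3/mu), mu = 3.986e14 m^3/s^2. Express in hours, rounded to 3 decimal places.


Step 1: a^3 / mu = 2.311277e+21 / 3.986e14 = 5.798488e+06
Step 2: sqrt(5.798488e+06) = 2408.0049 s
Step 3: T = 2*pi * 2408.0049 = 15129.94 s
Step 4: T in hours = 15129.94 / 3600 = 4.203 hours

4.203


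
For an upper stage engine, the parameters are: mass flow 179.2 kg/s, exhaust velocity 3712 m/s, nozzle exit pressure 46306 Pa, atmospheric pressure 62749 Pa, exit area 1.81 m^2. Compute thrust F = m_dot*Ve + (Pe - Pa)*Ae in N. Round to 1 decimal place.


Step 1: Momentum thrust = m_dot * Ve = 179.2 * 3712 = 665190.4 N
Step 2: Pressure thrust = (Pe - Pa) * Ae = (46306 - 62749) * 1.81 = -29761.83 N
Step 3: Total thrust F = 665190.4 + -29761.83 = 635428.6 N

635428.6


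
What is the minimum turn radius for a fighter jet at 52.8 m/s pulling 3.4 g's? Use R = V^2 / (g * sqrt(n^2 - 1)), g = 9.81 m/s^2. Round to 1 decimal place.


Step 1: V^2 = 52.8^2 = 2787.84
Step 2: n^2 - 1 = 3.4^2 - 1 = 10.56
Step 3: sqrt(10.56) = 3.249615
Step 4: R = 2787.84 / (9.81 * 3.249615) = 87.5 m

87.5


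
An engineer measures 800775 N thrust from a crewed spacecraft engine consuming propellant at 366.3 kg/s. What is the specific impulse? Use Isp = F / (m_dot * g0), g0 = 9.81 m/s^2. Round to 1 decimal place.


Step 1: m_dot * g0 = 366.3 * 9.81 = 3593.4
Step 2: Isp = 800775 / 3593.4 = 222.8 s

222.8


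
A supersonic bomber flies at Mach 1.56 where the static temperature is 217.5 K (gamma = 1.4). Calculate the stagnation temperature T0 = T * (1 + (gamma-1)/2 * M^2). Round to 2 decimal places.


Step 1: (gamma-1)/2 = 0.2
Step 2: M^2 = 2.4336
Step 3: 1 + 0.2 * 2.4336 = 1.48672
Step 4: T0 = 217.5 * 1.48672 = 323.36 K

323.36


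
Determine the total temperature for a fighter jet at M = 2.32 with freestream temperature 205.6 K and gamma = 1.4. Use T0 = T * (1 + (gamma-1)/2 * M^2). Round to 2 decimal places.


Step 1: (gamma-1)/2 = 0.2
Step 2: M^2 = 5.3824
Step 3: 1 + 0.2 * 5.3824 = 2.07648
Step 4: T0 = 205.6 * 2.07648 = 426.92 K

426.92


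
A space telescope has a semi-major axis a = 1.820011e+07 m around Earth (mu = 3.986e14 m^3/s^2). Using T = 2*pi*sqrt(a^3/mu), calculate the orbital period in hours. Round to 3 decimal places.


Step 1: a^3 / mu = 6.028677e+21 / 3.986e14 = 1.512463e+07
Step 2: sqrt(1.512463e+07) = 3889.0397 s
Step 3: T = 2*pi * 3889.0397 = 24435.56 s
Step 4: T in hours = 24435.56 / 3600 = 6.788 hours

6.788


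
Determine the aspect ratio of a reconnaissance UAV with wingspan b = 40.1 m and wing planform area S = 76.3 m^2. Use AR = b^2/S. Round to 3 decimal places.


Step 1: b^2 = 40.1^2 = 1608.01
Step 2: AR = 1608.01 / 76.3 = 21.075

21.075


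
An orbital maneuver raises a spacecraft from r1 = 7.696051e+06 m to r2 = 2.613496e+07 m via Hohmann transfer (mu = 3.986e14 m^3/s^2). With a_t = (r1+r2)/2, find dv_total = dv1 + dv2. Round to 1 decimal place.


Step 1: Transfer semi-major axis a_t = (7.696051e+06 + 2.613496e+07) / 2 = 1.691551e+07 m
Step 2: v1 (circular at r1) = sqrt(mu/r1) = 7196.72 m/s
Step 3: v_t1 = sqrt(mu*(2/r1 - 1/a_t)) = 8945.47 m/s
Step 4: dv1 = |8945.47 - 7196.72| = 1748.75 m/s
Step 5: v2 (circular at r2) = 3905.33 m/s, v_t2 = 2634.2 m/s
Step 6: dv2 = |3905.33 - 2634.2| = 1271.13 m/s
Step 7: Total delta-v = 1748.75 + 1271.13 = 3019.9 m/s

3019.9


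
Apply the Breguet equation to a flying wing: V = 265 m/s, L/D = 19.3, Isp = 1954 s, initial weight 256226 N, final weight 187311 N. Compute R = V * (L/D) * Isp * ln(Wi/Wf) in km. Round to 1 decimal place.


Step 1: Coefficient = V * (L/D) * Isp = 265 * 19.3 * 1954 = 9993733.0 m
Step 2: Wi/Wf = 256226 / 187311 = 1.367918
Step 3: ln(1.367918) = 0.31329
Step 4: R = 9993733.0 * 0.31329 = 3130931.9 m = 3130.9 km

3130.9


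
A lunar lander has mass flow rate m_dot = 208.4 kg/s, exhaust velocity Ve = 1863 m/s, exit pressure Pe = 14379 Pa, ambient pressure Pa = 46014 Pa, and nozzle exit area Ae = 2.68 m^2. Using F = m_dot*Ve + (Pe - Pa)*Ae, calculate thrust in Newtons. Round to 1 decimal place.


Step 1: Momentum thrust = m_dot * Ve = 208.4 * 1863 = 388249.2 N
Step 2: Pressure thrust = (Pe - Pa) * Ae = (14379 - 46014) * 2.68 = -84781.80 N
Step 3: Total thrust F = 388249.2 + -84781.80 = 303467.4 N

303467.4


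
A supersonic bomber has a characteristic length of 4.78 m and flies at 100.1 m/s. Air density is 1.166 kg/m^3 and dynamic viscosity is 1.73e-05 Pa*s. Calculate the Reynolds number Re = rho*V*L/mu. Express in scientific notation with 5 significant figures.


Step 1: Numerator = rho * V * L = 1.166 * 100.1 * 4.78 = 557.905348
Step 2: Re = 557.905348 / 1.73e-05
Step 3: Re = 3.2249e+07

3.2249e+07


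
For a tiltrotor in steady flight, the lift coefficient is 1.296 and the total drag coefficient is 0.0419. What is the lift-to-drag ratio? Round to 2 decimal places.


Step 1: L/D = CL / CD = 1.296 / 0.0419
Step 2: L/D = 30.93

30.93


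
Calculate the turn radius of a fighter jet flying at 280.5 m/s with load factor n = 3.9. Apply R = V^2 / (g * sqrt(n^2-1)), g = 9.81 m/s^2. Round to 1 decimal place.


Step 1: V^2 = 280.5^2 = 78680.25
Step 2: n^2 - 1 = 3.9^2 - 1 = 14.21
Step 3: sqrt(14.21) = 3.769615
Step 4: R = 78680.25 / (9.81 * 3.769615) = 2127.6 m

2127.6


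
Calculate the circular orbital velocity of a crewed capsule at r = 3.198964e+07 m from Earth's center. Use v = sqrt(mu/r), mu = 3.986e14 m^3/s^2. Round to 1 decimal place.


Step 1: mu / r = 3.986e14 / 3.198964e+07 = 12460284.017
Step 2: v = sqrt(12460284.017) = 3529.9 m/s

3529.9


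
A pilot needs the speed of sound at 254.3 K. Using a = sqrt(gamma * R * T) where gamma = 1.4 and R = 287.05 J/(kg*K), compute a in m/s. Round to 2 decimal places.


Step 1: gamma * R * T = 1.4 * 287.05 * 254.3 = 102195.541
Step 2: a = sqrt(102195.541) = 319.68 m/s

319.68


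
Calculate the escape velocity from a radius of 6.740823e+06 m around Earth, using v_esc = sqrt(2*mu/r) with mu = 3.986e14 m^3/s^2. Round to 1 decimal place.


Step 1: 2*mu/r = 2 * 3.986e14 / 6.740823e+06 = 118264490.8493
Step 2: v_esc = sqrt(118264490.8493) = 10874.9 m/s

10874.9


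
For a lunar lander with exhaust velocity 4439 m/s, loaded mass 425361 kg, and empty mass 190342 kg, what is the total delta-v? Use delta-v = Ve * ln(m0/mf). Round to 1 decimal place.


Step 1: Mass ratio m0/mf = 425361 / 190342 = 2.23472
Step 2: ln(2.23472) = 0.804116
Step 3: delta-v = 4439 * 0.804116 = 3569.5 m/s

3569.5


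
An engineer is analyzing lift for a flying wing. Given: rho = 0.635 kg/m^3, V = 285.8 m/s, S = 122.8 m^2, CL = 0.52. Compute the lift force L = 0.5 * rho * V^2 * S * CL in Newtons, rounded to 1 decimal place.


Step 1: Calculate dynamic pressure q = 0.5 * 0.635 * 285.8^2 = 0.5 * 0.635 * 81681.64 = 25933.9207 Pa
Step 2: Multiply by wing area and lift coefficient: L = 25933.9207 * 122.8 * 0.52
Step 3: L = 3184685.462 * 0.52 = 1656036.4 N

1656036.4


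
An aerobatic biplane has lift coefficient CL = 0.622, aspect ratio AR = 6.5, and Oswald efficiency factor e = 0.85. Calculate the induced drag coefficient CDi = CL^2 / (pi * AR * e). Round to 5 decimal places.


Step 1: CL^2 = 0.622^2 = 0.386884
Step 2: pi * AR * e = 3.14159 * 6.5 * 0.85 = 17.357299
Step 3: CDi = 0.386884 / 17.357299 = 0.02229

0.02229


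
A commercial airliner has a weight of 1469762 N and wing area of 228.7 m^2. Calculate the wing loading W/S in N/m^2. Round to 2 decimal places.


Step 1: Wing loading = W / S = 1469762 / 228.7
Step 2: Wing loading = 6426.59 N/m^2

6426.59


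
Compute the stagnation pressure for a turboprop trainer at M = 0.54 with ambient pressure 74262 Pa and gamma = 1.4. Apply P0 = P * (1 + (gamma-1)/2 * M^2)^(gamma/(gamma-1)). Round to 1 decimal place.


Step 1: (gamma-1)/2 * M^2 = 0.2 * 0.2916 = 0.05832
Step 2: 1 + 0.05832 = 1.05832
Step 3: Exponent gamma/(gamma-1) = 3.5
Step 4: P0 = 74262 * 1.05832^3.5 = 90557.9 Pa

90557.9


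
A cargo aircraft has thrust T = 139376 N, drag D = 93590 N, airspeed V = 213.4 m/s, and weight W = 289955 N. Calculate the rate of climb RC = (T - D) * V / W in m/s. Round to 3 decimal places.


Step 1: Excess thrust = T - D = 139376 - 93590 = 45786 N
Step 2: Excess power = 45786 * 213.4 = 9770732.4 W
Step 3: RC = 9770732.4 / 289955 = 33.697 m/s

33.697


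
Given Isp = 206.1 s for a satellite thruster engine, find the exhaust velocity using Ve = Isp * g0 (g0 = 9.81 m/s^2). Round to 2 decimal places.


Step 1: Ve = Isp * g0 = 206.1 * 9.81
Step 2: Ve = 2021.84 m/s

2021.84


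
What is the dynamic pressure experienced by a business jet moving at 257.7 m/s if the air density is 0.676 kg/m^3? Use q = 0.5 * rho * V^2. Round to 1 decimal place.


Step 1: V^2 = 257.7^2 = 66409.29
Step 2: q = 0.5 * 0.676 * 66409.29
Step 3: q = 22446.3 Pa

22446.3


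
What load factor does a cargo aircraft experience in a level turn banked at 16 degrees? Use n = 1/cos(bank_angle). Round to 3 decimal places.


Step 1: Convert 16 degrees to radians = 0.279253
Step 2: cos(16 deg) = 0.961262
Step 3: n = 1 / 0.961262 = 1.040

1.040


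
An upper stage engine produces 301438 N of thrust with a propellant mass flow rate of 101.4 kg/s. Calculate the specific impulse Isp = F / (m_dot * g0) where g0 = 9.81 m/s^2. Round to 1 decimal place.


Step 1: m_dot * g0 = 101.4 * 9.81 = 994.73
Step 2: Isp = 301438 / 994.73 = 303.0 s

303.0


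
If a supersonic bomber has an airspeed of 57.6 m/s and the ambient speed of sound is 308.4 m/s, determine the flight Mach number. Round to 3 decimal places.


Step 1: M = V / a = 57.6 / 308.4
Step 2: M = 0.187

0.187


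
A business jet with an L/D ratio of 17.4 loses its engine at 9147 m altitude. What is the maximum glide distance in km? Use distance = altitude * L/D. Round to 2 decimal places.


Step 1: Glide distance = altitude * L/D = 9147 * 17.4 = 159157.8 m
Step 2: Convert to km: 159157.8 / 1000 = 159.16 km

159.16


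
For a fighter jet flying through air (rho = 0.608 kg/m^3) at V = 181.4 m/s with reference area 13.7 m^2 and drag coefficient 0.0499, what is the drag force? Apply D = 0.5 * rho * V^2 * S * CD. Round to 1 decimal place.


Step 1: Dynamic pressure q = 0.5 * 0.608 * 181.4^2 = 10003.4118 Pa
Step 2: Drag D = q * S * CD = 10003.4118 * 13.7 * 0.0499
Step 3: D = 6838.6 N

6838.6


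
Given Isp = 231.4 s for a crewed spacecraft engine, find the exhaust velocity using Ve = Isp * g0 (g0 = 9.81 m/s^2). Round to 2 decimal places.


Step 1: Ve = Isp * g0 = 231.4 * 9.81
Step 2: Ve = 2270.03 m/s

2270.03


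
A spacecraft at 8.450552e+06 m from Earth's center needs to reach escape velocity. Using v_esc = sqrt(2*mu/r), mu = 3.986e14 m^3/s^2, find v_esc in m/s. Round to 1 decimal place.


Step 1: 2*mu/r = 2 * 3.986e14 / 8.450552e+06 = 94337032.6577
Step 2: v_esc = sqrt(94337032.6577) = 9712.7 m/s

9712.7


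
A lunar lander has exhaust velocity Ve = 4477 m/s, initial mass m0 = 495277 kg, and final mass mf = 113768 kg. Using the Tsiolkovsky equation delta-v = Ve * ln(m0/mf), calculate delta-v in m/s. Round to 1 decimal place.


Step 1: Mass ratio m0/mf = 495277 / 113768 = 4.353395
Step 2: ln(4.353395) = 1.470956
Step 3: delta-v = 4477 * 1.470956 = 6585.5 m/s

6585.5


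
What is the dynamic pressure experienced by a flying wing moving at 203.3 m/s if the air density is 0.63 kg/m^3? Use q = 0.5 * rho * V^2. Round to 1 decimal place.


Step 1: V^2 = 203.3^2 = 41330.89
Step 2: q = 0.5 * 0.63 * 41330.89
Step 3: q = 13019.2 Pa

13019.2


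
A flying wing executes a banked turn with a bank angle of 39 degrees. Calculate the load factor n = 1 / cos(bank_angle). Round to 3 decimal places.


Step 1: Convert 39 degrees to radians = 0.680678
Step 2: cos(39 deg) = 0.777146
Step 3: n = 1 / 0.777146 = 1.287

1.287


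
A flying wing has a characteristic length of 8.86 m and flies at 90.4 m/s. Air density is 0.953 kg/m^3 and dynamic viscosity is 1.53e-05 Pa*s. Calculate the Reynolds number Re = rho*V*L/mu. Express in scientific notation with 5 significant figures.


Step 1: Numerator = rho * V * L = 0.953 * 90.4 * 8.86 = 763.299632
Step 2: Re = 763.299632 / 1.53e-05
Step 3: Re = 4.9889e+07

4.9889e+07


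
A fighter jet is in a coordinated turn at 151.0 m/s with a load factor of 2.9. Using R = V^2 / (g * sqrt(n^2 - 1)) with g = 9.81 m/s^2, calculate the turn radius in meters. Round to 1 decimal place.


Step 1: V^2 = 151.0^2 = 22801.0
Step 2: n^2 - 1 = 2.9^2 - 1 = 7.41
Step 3: sqrt(7.41) = 2.722132
Step 4: R = 22801.0 / (9.81 * 2.722132) = 853.8 m

853.8


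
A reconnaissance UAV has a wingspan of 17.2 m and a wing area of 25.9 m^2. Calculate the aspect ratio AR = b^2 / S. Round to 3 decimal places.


Step 1: b^2 = 17.2^2 = 295.84
Step 2: AR = 295.84 / 25.9 = 11.422

11.422


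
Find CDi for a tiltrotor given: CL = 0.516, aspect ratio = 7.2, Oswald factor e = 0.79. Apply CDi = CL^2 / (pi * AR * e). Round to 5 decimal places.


Step 1: CL^2 = 0.516^2 = 0.266256
Step 2: pi * AR * e = 3.14159 * 7.2 * 0.79 = 17.869379
Step 3: CDi = 0.266256 / 17.869379 = 0.01490

0.01490


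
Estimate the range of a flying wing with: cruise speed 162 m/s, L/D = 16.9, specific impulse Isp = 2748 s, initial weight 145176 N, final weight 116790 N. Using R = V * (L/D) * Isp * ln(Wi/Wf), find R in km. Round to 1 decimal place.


Step 1: Coefficient = V * (L/D) * Isp = 162 * 16.9 * 2748 = 7523474.4 m
Step 2: Wi/Wf = 145176 / 116790 = 1.243052
Step 3: ln(1.243052) = 0.217569
Step 4: R = 7523474.4 * 0.217569 = 1636877.4 m = 1636.9 km

1636.9


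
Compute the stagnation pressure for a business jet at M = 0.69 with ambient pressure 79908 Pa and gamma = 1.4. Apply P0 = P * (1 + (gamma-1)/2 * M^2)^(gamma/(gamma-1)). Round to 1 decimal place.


Step 1: (gamma-1)/2 * M^2 = 0.2 * 0.4761 = 0.09522
Step 2: 1 + 0.09522 = 1.09522
Step 3: Exponent gamma/(gamma-1) = 3.5
Step 4: P0 = 79908 * 1.09522^3.5 = 109861.4 Pa

109861.4
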